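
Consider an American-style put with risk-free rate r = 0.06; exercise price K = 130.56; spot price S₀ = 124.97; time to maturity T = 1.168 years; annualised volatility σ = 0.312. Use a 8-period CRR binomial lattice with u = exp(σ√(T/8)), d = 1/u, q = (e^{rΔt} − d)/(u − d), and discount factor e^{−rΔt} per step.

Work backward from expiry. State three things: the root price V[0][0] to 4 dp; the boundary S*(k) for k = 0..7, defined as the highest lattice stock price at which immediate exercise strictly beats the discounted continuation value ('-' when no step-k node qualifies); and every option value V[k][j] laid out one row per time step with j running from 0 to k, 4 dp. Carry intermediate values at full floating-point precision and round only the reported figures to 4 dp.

params: Δt=0.14600 u=1.12661 d=0.88762 q=0.50705 e^(-rΔt)=0.99128
t_8 payoffs: 82.4084 69.4434 52.9875 32.1007 5.5900 0.0000 0.0000 0.0000 0.0000
t_7: node(7,0) S=54.2481 payoff=76.3119 vs cont=75.1732 → 76.3119 [stop]  node(7,1) S=68.8547 payoff=61.7053 vs cont=60.5666 → 61.7053 [stop]  node(7,2) S=87.3942 payoff=43.1658 vs cont=42.0271 → 43.1658 [stop]  node(7,3) S=110.9255 payoff=19.6345 vs cont=18.4958 → 19.6345 [stop]  node(7,4) S=140.7927 payoff=0.0000 vs cont=2.7316 → 2.7316 [wait]  node(7,5) S=178.7019 payoff=0.0000 vs cont=0.0000 → 0.0000 [wait]  node(7,6) S=226.8182 payoff=0.0000 vs cont=0.0000 → 0.0000 [wait]  node(7,7) S=287.8901 payoff=0.0000 vs cont=0.0000 → 0.0000 [wait]  ⇒ S*(7)=110.9255
t_6: node(6,0) S=61.1166 payoff=69.4434 vs cont=68.3047 → 69.4434 [stop]  node(6,1) S=77.5725 payoff=52.9875 vs cont=51.8487 → 52.9875 [stop]  node(6,2) S=98.4593 payoff=32.1007 vs cont=30.9620 → 32.1007 [stop]  node(6,3) S=124.9700 payoff=5.5900 vs cont=10.9675 → 10.9675 [wait]  node(6,4) S=158.6188 payoff=0.0000 vs cont=1.3348 → 1.3348 [wait]  node(6,5) S=201.3277 payoff=0.0000 vs cont=0.0000 → 0.0000 [wait]  node(6,6) S=255.5362 payoff=0.0000 vs cont=0.0000 → 0.0000 [wait]  ⇒ S*(6)=98.4593
t_5: node(5,0) S=68.8547 payoff=61.7053 vs cont=60.5666 → 61.7053 [stop]  node(5,1) S=87.3942 payoff=43.1658 vs cont=42.0271 → 43.1658 [stop]  node(5,2) S=110.9255 payoff=19.6345 vs cont=21.1986 → 21.1986 [wait]  node(5,3) S=140.7927 payoff=0.0000 vs cont=6.0302 → 6.0302 [wait]  node(5,4) S=178.7019 payoff=0.0000 vs cont=0.6523 → 0.6523 [wait]  node(5,5) S=226.8182 payoff=0.0000 vs cont=0.0000 → 0.0000 [wait]  ⇒ S*(5)=87.3942
t_4: node(4,0) S=77.5725 payoff=52.9875 vs cont=51.8487 → 52.9875 [stop]  node(4,1) S=98.4593 payoff=32.1007 vs cont=31.7481 → 32.1007 [stop]  node(4,2) S=124.9700 payoff=5.5900 vs cont=13.3897 → 13.3897 [wait]  node(4,3) S=158.6188 payoff=0.0000 vs cont=3.2745 → 3.2745 [wait]  node(4,4) S=201.3277 payoff=0.0000 vs cont=0.3187 → 0.3187 [wait]  ⇒ S*(4)=98.4593
t_3: node(3,0) S=87.3942 payoff=43.1658 vs cont=42.0271 → 43.1658 [stop]  node(3,1) S=110.9255 payoff=19.6345 vs cont=22.4161 → 22.4161 [wait]  node(3,2) S=140.7927 payoff=0.0000 vs cont=8.1888 → 8.1888 [wait]  node(3,3) S=178.7019 payoff=0.0000 vs cont=1.7603 → 1.7603 [wait]  ⇒ S*(3)=87.3942
t_2: node(2,0) S=98.4593 payoff=32.1007 vs cont=32.3601 → 32.3601 [wait]  node(2,1) S=124.9700 payoff=5.5900 vs cont=15.0696 → 15.0696 [wait]  node(2,2) S=158.6188 payoff=0.0000 vs cont=4.8863 → 4.8863 [wait]  ⇒ S*(2)=-
t_1: node(1,0) S=110.9255 payoff=19.6345 vs cont=23.3872 → 23.3872 [wait]  node(1,1) S=140.7927 payoff=0.0000 vs cont=9.8198 → 9.8198 [wait]  ⇒ S*(1)=-
t_0: node(0,0) S=124.9700 payoff=5.5900 vs cont=16.3640 → 16.3640 [wait]  ⇒ S*(0)=-

price = 16.3640
boundary = - - - 87.3942 98.4593 87.3942 98.4593 110.9255
tree:
16.3640
23.3872 9.8198
32.3601 15.0696 4.8863
43.1658 22.4161 8.1888 1.7603
52.9875 32.1007 13.3897 3.2745 0.3187
61.7053 43.1658 21.1986 6.0302 0.6523 0.0000
69.4434 52.9875 32.1007 10.9675 1.3348 0.0000 0.0000
76.3119 61.7053 43.1658 19.6345 2.7316 0.0000 0.0000 0.0000
82.4084 69.4434 52.9875 32.1007 5.5900 0.0000 0.0000 0.0000 0.0000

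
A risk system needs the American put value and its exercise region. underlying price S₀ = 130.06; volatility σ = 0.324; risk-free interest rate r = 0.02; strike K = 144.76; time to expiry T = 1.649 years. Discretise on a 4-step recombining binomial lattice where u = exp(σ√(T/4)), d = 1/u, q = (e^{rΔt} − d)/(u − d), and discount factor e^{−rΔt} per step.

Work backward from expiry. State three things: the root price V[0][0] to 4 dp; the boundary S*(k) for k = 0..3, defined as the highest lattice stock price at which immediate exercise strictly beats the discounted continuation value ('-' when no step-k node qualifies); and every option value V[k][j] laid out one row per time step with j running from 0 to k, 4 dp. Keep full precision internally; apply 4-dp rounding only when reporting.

price = 29.1782
boundary = - - 85.7929 105.6325
tree:
29.1782
42.3698 14.6950
58.9671 24.2474 4.0934
75.0805 39.1275 7.7571 0.0000
88.1675 58.9671 14.7000 0.0000 0.0000

Δt=0.41225, u=1.23125, d=0.81218, q=0.46794, disc=e^(-rΔt)=0.99179
k=4 terminal: V=max(K-S,0) → 88.1675 58.9671 14.7000 0.0000 0.0000
k=3: j=0 S=69.6795 intr=75.0805 cont=73.8918 V=75.0805[EX]; j=1 S=105.6325 intr=39.1275 cont=37.9389 V=39.1275[EX]; j=2 S=160.1363 intr=0.0000 cont=7.7571 V=7.7571[hold]; j=3 S=242.7628 intr=0.0000 cont=0.0000 V=0.0000[hold]  S*(3)=105.6325
k=2: j=0 S=85.7929 intr=58.9671 cont=57.7784 V=58.9671[EX]; j=1 S=130.0600 intr=14.7000 cont=24.2474 V=24.2474[hold]; j=2 S=197.1678 intr=0.0000 cont=4.0934 V=4.0934[hold]  S*(2)=85.7929
k=1: j=0 S=105.6325 intr=39.1275 cont=42.3698 V=42.3698[hold]; j=1 S=160.1363 intr=0.0000 cont=14.6950 V=14.6950[hold]  S*(1)=-
k=0: j=0 S=130.0600 intr=14.7000 cont=29.1782 V=29.1782[hold]  S*(0)=-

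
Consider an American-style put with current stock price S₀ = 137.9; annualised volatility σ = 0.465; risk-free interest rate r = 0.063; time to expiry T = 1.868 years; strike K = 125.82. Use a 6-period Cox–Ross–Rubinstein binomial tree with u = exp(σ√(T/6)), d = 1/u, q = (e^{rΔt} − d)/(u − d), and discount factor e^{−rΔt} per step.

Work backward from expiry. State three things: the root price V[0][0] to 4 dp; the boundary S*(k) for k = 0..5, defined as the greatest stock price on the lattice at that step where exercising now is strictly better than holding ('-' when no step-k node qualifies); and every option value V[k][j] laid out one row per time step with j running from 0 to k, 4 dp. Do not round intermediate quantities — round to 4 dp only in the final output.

price = 21.0296
boundary = - - - 63.3172 82.0734 63.3172
tree:
21.0296
31.4027 10.3637
45.2835 17.2667 3.1139
62.5028 28.0124 6.0286 0.0000
76.9727 43.7466 11.6715 0.0000 0.0000
88.1357 62.5028 22.5962 0.0000 0.0000 0.0000
96.7477 76.9727 43.7466 0.0000 0.0000 0.0000 0.0000

params: Δt=0.31133 u=1.29623 d=0.77147 q=0.47324 e^(-rΔt)=0.98058
t_6 payoffs: 96.7477 76.9727 43.7466 0.0000 0.0000 0.0000 0.0000
t_5: node(5,0) S=37.6843 payoff=88.1357 vs cont=85.6919 → 88.1357 [stop]  node(5,1) S=63.3172 payoff=62.5028 vs cont=60.0590 → 62.5028 [stop]  node(5,2) S=106.3857 payoff=19.4343 vs cont=22.5962 → 22.5962 [wait]  node(5,3) S=178.7496 payoff=0.0000 vs cont=0.0000 → 0.0000 [wait]  node(5,4) S=300.3356 payoff=0.0000 vs cont=0.0000 → 0.0000 [wait]  node(5,5) S=504.6247 payoff=0.0000 vs cont=0.0000 → 0.0000 [wait]  ⇒ S*(5)=63.3172
t_4: node(4,0) S=48.8473 payoff=76.9727 vs cont=74.5289 → 76.9727 [stop]  node(4,1) S=82.0734 payoff=43.7466 vs cont=42.7701 → 43.7466 [stop]  node(4,2) S=137.9000 payoff=0.0000 vs cont=11.6715 → 11.6715 [wait]  node(4,3) S=231.7000 payoff=0.0000 vs cont=0.0000 → 0.0000 [wait]  node(4,4) S=389.3029 payoff=0.0000 vs cont=0.0000 → 0.0000 [wait]  ⇒ S*(4)=82.0734
t_3: node(3,0) S=63.3172 payoff=62.5028 vs cont=60.0590 → 62.5028 [stop]  node(3,1) S=106.3857 payoff=19.4343 vs cont=28.0124 → 28.0124 [wait]  node(3,2) S=178.7496 payoff=0.0000 vs cont=6.0286 → 6.0286 [wait]  node(3,3) S=300.3356 payoff=0.0000 vs cont=0.0000 → 0.0000 [wait]  ⇒ S*(3)=63.3172
t_2: node(2,0) S=82.0734 payoff=43.7466 vs cont=45.2835 → 45.2835 [wait]  node(2,1) S=137.9000 payoff=0.0000 vs cont=17.2667 → 17.2667 [wait]  node(2,2) S=231.7000 payoff=0.0000 vs cont=3.1139 → 3.1139 [wait]  ⇒ S*(2)=-
t_1: node(1,0) S=106.3857 payoff=19.4343 vs cont=31.4027 → 31.4027 [wait]  node(1,1) S=178.7496 payoff=0.0000 vs cont=10.3637 → 10.3637 [wait]  ⇒ S*(1)=-
t_0: node(0,0) S=137.9000 payoff=0.0000 vs cont=21.0296 → 21.0296 [wait]  ⇒ S*(0)=-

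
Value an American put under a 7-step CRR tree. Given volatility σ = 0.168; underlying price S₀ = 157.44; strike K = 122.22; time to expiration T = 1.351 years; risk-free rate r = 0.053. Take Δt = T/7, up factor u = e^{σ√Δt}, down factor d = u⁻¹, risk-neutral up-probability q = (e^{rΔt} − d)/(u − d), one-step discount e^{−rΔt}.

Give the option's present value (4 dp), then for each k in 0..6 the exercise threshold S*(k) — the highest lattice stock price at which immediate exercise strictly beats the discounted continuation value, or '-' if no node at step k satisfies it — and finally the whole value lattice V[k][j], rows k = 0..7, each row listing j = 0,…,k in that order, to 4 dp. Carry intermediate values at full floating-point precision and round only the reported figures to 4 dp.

price = 0.5117
boundary = - - - - - 108.8551 101.1103
tree:
0.5117
1.0256 0.1028
2.0243 0.2314 0.0000
3.9169 0.5207 0.0000 0.0000
7.3770 1.1721 0.0000 0.0000 0.0000
13.3649 2.6381 0.0000 0.0000 0.0000 0.0000
21.1097 5.9378 0.0000 0.0000 0.0000 0.0000 0.0000
28.3034 13.3649 0.0000 0.0000 0.0000 0.0000 0.0000 0.0000

params: Δt=0.19300 u=1.07660 d=0.92885 q=0.55115 e^(-rΔt)=0.98982
t_7 payoffs: 28.3034 13.3649 0.0000 0.0000 0.0000 0.0000 0.0000 0.0000
t_6: node(6,0) S=101.1103 payoff=21.1097 vs cont=19.8659 → 21.1097 [stop]  node(6,1) S=117.1931 payoff=5.0269 vs cont=5.9378 → 5.9378 [wait]  node(6,2) S=135.8340 payoff=0.0000 vs cont=0.0000 → 0.0000 [wait]  node(6,3) S=157.4400 payoff=0.0000 vs cont=0.0000 → 0.0000 [wait]  node(6,4) S=182.4827 payoff=0.0000 vs cont=0.0000 → 0.0000 [wait]  node(6,5) S=211.5086 payoff=0.0000 vs cont=0.0000 → 0.0000 [wait]  node(6,6) S=245.1516 payoff=0.0000 vs cont=0.0000 → 0.0000 [wait]  ⇒ S*(6)=101.1103
t_5: node(5,0) S=108.8551 payoff=13.3649 vs cont=12.6180 → 13.3649 [stop]  node(5,1) S=126.1698 payoff=0.0000 vs cont=2.6381 → 2.6381 [wait]  node(5,2) S=146.2385 payoff=0.0000 vs cont=0.0000 → 0.0000 [wait]  node(5,3) S=169.4995 payoff=0.0000 vs cont=0.0000 → 0.0000 [wait]  node(5,4) S=196.4603 payoff=0.0000 vs cont=0.0000 → 0.0000 [wait]  node(5,5) S=227.7096 payoff=0.0000 vs cont=0.0000 → 0.0000 [wait]  ⇒ S*(5)=108.8551
t_4: node(4,0) S=117.1931 payoff=5.0269 vs cont=7.3770 → 7.3770 [wait]  node(4,1) S=135.8340 payoff=0.0000 vs cont=1.1721 → 1.1721 [wait]  node(4,2) S=157.4400 payoff=0.0000 vs cont=0.0000 → 0.0000 [wait]  node(4,3) S=182.4827 payoff=0.0000 vs cont=0.0000 → 0.0000 [wait]  node(4,4) S=211.5086 payoff=0.0000 vs cont=0.0000 → 0.0000 [wait]  ⇒ S*(4)=-
t_3: node(3,0) S=126.1698 payoff=0.0000 vs cont=3.9169 → 3.9169 [wait]  node(3,1) S=146.2385 payoff=0.0000 vs cont=0.5207 → 0.5207 [wait]  node(3,2) S=169.4995 payoff=0.0000 vs cont=0.0000 → 0.0000 [wait]  node(3,3) S=196.4603 payoff=0.0000 vs cont=0.0000 → 0.0000 [wait]  ⇒ S*(3)=-
t_2: node(2,0) S=135.8340 payoff=0.0000 vs cont=2.0243 → 2.0243 [wait]  node(2,1) S=157.4400 payoff=0.0000 vs cont=0.2314 → 0.2314 [wait]  node(2,2) S=182.4827 payoff=0.0000 vs cont=0.0000 → 0.0000 [wait]  ⇒ S*(2)=-
t_1: node(1,0) S=146.2385 payoff=0.0000 vs cont=1.0256 → 1.0256 [wait]  node(1,1) S=169.4995 payoff=0.0000 vs cont=0.1028 → 0.1028 [wait]  ⇒ S*(1)=-
t_0: node(0,0) S=157.4400 payoff=0.0000 vs cont=0.5117 → 0.5117 [wait]  ⇒ S*(0)=-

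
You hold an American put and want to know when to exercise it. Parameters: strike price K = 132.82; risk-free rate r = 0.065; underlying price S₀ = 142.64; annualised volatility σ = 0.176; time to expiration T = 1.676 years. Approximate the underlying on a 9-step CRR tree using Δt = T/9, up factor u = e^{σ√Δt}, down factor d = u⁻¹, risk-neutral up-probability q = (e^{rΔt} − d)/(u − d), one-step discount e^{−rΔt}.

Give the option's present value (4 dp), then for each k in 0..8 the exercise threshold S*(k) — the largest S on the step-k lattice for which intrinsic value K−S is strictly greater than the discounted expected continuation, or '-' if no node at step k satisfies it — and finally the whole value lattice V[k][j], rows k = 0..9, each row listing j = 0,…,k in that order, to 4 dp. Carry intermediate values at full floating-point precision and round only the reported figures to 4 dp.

Δt=0.18622, u=1.07891, d=0.92686, q=0.56112, disc=e^(-rΔt)=0.98797
k=9 terminal: V=max(K-S,0) → 60.8123 48.9999 35.2497 19.2438 0.6123 0.0000 0.0000 0.0000 0.0000 0.0000
k=8: j=0 S=77.6897 intr=55.1303 cont=53.5322 V=55.1303[EX]; j=1 S=90.4343 intr=42.3857 cont=40.7877 V=42.3857[EX]; j=2 S=105.2695 intr=27.5505 cont=25.9525 V=27.5505[EX]; j=3 S=122.5383 intr=10.2817 cont=8.6837 V=10.2817[EX]; j=4 S=142.6400 intr=0.0000 cont=0.2655 V=0.2655[hold]; j=5 S=166.0392 intr=0.0000 cont=0.0000 V=0.0000[hold]; j=6 S=193.2770 intr=0.0000 cont=0.0000 V=0.0000[hold]; j=7 S=224.9830 intr=0.0000 cont=0.0000 V=0.0000[hold]; j=8 S=261.8901 intr=0.0000 cont=0.0000 V=0.0000[hold]  S*(8)=122.5383
k=7: j=0 S=83.8201 intr=48.9999 cont=47.4018 V=48.9999[EX]; j=1 S=97.5703 intr=35.2497 cont=33.6517 V=35.2497[EX]; j=2 S=113.5762 intr=19.2438 cont=17.6458 V=19.2438[EX]; j=3 S=132.2077 intr=0.6123 cont=4.6054 V=4.6054[hold]; j=4 S=153.8955 intr=0.0000 cont=0.1151 V=0.1151[hold]; j=5 S=179.1412 intr=0.0000 cont=0.0000 V=0.0000[hold]; j=6 S=208.5283 intr=0.0000 cont=0.0000 V=0.0000[hold]; j=7 S=242.7361 intr=0.0000 cont=0.0000 V=0.0000[hold]  S*(7)=113.5762
k=6: j=0 S=90.4343 intr=42.3857 cont=40.7877 V=42.3857[EX]; j=1 S=105.2695 intr=27.5505 cont=25.9525 V=27.5505[EX]; j=2 S=122.5383 intr=10.2817 cont=10.8973 V=10.8973[hold]; j=3 S=142.6400 intr=0.0000 cont=2.0607 V=2.0607[hold]; j=4 S=166.0392 intr=0.0000 cont=0.0499 V=0.0499[hold]; j=5 S=193.2770 intr=0.0000 cont=0.0000 V=0.0000[hold]; j=6 S=224.9830 intr=0.0000 cont=0.0000 V=0.0000[hold]  S*(6)=105.2695
k=5: j=0 S=97.5703 intr=35.2497 cont=33.6517 V=35.2497[EX]; j=1 S=113.5762 intr=19.2438 cont=17.9871 V=19.2438[EX]; j=2 S=132.2077 intr=0.6123 cont=5.8675 V=5.8675[hold]; j=3 S=153.8955 intr=0.0000 cont=0.9212 V=0.9212[hold]; j=4 S=179.1412 intr=0.0000 cont=0.0216 V=0.0216[hold]; j=5 S=208.5283 intr=0.0000 cont=0.0000 V=0.0000[hold]  S*(5)=113.5762
k=4: j=0 S=105.2695 intr=27.5505 cont=25.9525 V=27.5505[EX]; j=1 S=122.5383 intr=10.2817 cont=11.5969 V=11.5969[hold]; j=2 S=142.6400 intr=0.0000 cont=3.0549 V=3.0549[hold]; j=3 S=166.0392 intr=0.0000 cont=0.4114 V=0.4114[hold]; j=4 S=193.2770 intr=0.0000 cont=0.0094 V=0.0094[hold]  S*(4)=105.2695
k=3: j=0 S=113.5762 intr=19.2438 cont=18.3749 V=19.2438[EX]; j=1 S=132.2077 intr=0.6123 cont=6.7220 V=6.7220[hold]; j=2 S=153.8955 intr=0.0000 cont=1.5527 V=1.5527[hold]; j=3 S=179.1412 intr=0.0000 cont=0.1836 V=0.1836[hold]  S*(3)=113.5762
k=2: j=0 S=122.5383 intr=10.2817 cont=12.0706 V=12.0706[hold]; j=1 S=142.6400 intr=0.0000 cont=3.7754 V=3.7754[hold]; j=2 S=166.0392 intr=0.0000 cont=0.7750 V=0.7750[hold]  S*(2)=-
k=1: j=0 S=132.2077 intr=0.6123 cont=7.3268 V=7.3268[hold]; j=1 S=153.8955 intr=0.0000 cont=2.0667 V=2.0667[hold]  S*(1)=-
k=0: j=0 S=142.6400 intr=0.0000 cont=4.3226 V=4.3226[hold]  S*(0)=-

price = 4.3226
boundary = - - - 113.5762 105.2695 113.5762 105.2695 113.5762 122.5383
tree:
4.3226
7.3268 2.0667
12.0706 3.7754 0.7750
19.2438 6.7220 1.5527 0.1836
27.5505 11.5969 3.0549 0.4114 0.0094
35.2497 19.2438 5.8675 0.9212 0.0216 0.0000
42.3857 27.5505 10.8973 2.0607 0.0499 0.0000 0.0000
48.9999 35.2497 19.2438 4.6054 0.1151 0.0000 0.0000 0.0000
55.1303 42.3857 27.5505 10.2817 0.2655 0.0000 0.0000 0.0000 0.0000
60.8123 48.9999 35.2497 19.2438 0.6123 0.0000 0.0000 0.0000 0.0000 0.0000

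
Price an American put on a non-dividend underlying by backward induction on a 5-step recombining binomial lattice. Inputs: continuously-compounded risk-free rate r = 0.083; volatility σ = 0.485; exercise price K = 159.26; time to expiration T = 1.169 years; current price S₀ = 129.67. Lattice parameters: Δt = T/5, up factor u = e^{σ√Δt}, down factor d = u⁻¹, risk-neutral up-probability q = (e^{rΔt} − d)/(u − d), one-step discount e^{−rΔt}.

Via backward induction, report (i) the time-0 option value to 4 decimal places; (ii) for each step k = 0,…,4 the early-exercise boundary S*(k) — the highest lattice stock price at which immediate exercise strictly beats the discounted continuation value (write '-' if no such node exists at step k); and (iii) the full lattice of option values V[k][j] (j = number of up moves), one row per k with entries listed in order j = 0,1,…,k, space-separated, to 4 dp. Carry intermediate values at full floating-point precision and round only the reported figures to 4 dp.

params: Δt=0.23380 u=1.26429 d=0.79096 q=0.48304 e^(-rΔt)=0.98078
t_5 payoffs: 119.1175 95.0950 56.6966 0.0000 0.0000 0.0000
t_4: node(4,0) S=50.7518 payoff=108.5082 vs cont=105.4475 → 108.5082 [stop]  node(4,1) S=81.1233 payoff=78.1367 vs cont=75.0760 → 78.1367 [stop]  node(4,2) S=129.6700 payoff=29.5900 vs cont=28.7467 → 29.5900 [stop]  node(4,3) S=207.2686 payoff=0.0000 vs cont=0.0000 → 0.0000 [wait]  node(4,4) S=331.3047 payoff=0.0000 vs cont=0.0000 → 0.0000 [wait]  ⇒ S*(4)=129.6700
t_3: node(3,0) S=64.1650 payoff=95.0950 vs cont=92.0342 → 95.0950 [stop]  node(3,1) S=102.5634 payoff=56.6966 vs cont=53.6359 → 56.6966 [stop]  node(3,2) S=163.9406 payoff=0.0000 vs cont=15.0030 → 15.0030 [wait]  node(3,3) S=262.0478 payoff=0.0000 vs cont=0.0000 → 0.0000 [wait]  ⇒ S*(3)=102.5634
t_2: node(2,0) S=81.1233 payoff=78.1367 vs cont=75.0760 → 78.1367 [stop]  node(2,1) S=129.6700 payoff=29.5900 vs cont=35.8544 → 35.8544 [wait]  node(2,2) S=207.2686 payoff=0.0000 vs cont=7.6069 → 7.6069 [wait]  ⇒ S*(2)=81.1233
t_1: node(1,0) S=102.5634 payoff=56.6966 vs cont=56.6037 → 56.6966 [stop]  node(1,1) S=163.9406 payoff=0.0000 vs cont=21.7830 → 21.7830 [wait]  ⇒ S*(1)=102.5634
t_0: node(0,0) S=129.6700 payoff=29.5900 vs cont=39.0665 → 39.0665 [wait]  ⇒ S*(0)=-

price = 39.0665
boundary = - 102.5634 81.1233 102.5634 129.6700
tree:
39.0665
56.6966 21.7830
78.1367 35.8544 7.6069
95.0950 56.6966 15.0030 0.0000
108.5082 78.1367 29.5900 0.0000 0.0000
119.1175 95.0950 56.6966 0.0000 0.0000 0.0000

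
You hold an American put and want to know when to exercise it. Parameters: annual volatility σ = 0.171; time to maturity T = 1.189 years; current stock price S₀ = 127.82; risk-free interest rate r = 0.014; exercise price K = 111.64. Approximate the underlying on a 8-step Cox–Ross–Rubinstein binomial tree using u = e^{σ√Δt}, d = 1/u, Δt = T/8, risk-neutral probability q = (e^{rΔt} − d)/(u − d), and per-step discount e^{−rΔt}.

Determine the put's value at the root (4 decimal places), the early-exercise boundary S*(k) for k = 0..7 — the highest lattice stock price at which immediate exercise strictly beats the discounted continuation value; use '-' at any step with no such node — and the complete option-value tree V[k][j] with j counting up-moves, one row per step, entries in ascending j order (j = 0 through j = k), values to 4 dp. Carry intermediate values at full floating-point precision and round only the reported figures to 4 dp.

price = 2.4407
boundary = - - - - - 91.9279 98.1923 104.8837
tree:
2.4407
3.9444 0.9429
6.2217 1.6774 0.2104
9.5230 2.9372 0.4211 0.0000
14.0352 5.0381 0.8428 0.0000 0.0000
19.7121 8.4012 1.6867 0.0000 0.0000 0.0000
25.5769 13.4477 3.3758 0.0000 0.0000 0.0000 0.0000
31.0676 19.7121 6.7563 0.0000 0.0000 0.0000 0.0000 0.0000
36.2079 25.5769 13.4477 0.0000 0.0000 0.0000 0.0000 0.0000 0.0000

params: Δt=0.14863 u=1.06815 d=0.93620 q=0.49931 e^(-rΔt)=0.99792
t_8 payoffs: 36.2079 25.5769 13.4477 0.0000 0.0000 0.0000 0.0000 0.0000 0.0000
t_7: node(7,0) S=80.5724 payoff=31.0676 vs cont=30.8355 → 31.0676 [stop]  node(7,1) S=91.9279 payoff=19.7121 vs cont=19.4801 → 19.7121 [stop]  node(7,2) S=104.8837 payoff=6.7563 vs cont=6.7191 → 6.7563 [stop]  node(7,3) S=119.6654 payoff=0.0000 vs cont=0.0000 → 0.0000 [wait]  node(7,4) S=136.5303 payoff=0.0000 vs cont=0.0000 → 0.0000 [wait]  node(7,5) S=155.7721 payoff=0.0000 vs cont=0.0000 → 0.0000 [wait]  node(7,6) S=177.7258 payoff=0.0000 vs cont=0.0000 → 0.0000 [wait]  node(7,7) S=202.7735 payoff=0.0000 vs cont=0.0000 → 0.0000 [wait]  ⇒ S*(7)=104.8837
t_6: node(6,0) S=86.0631 payoff=25.5769 vs cont=25.3449 → 25.5769 [stop]  node(6,1) S=98.1923 payoff=13.4477 vs cont=13.2156 → 13.4477 [stop]  node(6,2) S=112.0310 payoff=0.0000 vs cont=3.3758 → 3.3758 [wait]  node(6,3) S=127.8200 payoff=0.0000 vs cont=0.0000 → 0.0000 [wait]  node(6,4) S=145.8342 payoff=0.0000 vs cont=0.0000 → 0.0000 [wait]  node(6,5) S=166.3873 payoff=0.0000 vs cont=0.0000 → 0.0000 [wait]  node(6,6) S=189.8370 payoff=0.0000 vs cont=0.0000 → 0.0000 [wait]  ⇒ S*(6)=98.1923
t_5: node(5,0) S=91.9279 payoff=19.7121 vs cont=19.4801 → 19.7121 [stop]  node(5,1) S=104.8837 payoff=6.7563 vs cont=8.4012 → 8.4012 [wait]  node(5,2) S=119.6654 payoff=0.0000 vs cont=1.6867 → 1.6867 [wait]  node(5,3) S=136.5303 payoff=0.0000 vs cont=0.0000 → 0.0000 [wait]  node(5,4) S=155.7721 payoff=0.0000 vs cont=0.0000 → 0.0000 [wait]  node(5,5) S=177.7258 payoff=0.0000 vs cont=0.0000 → 0.0000 [wait]  ⇒ S*(5)=91.9279
t_4: node(4,0) S=98.1923 payoff=13.4477 vs cont=14.0352 → 14.0352 [wait]  node(4,1) S=112.0310 payoff=0.0000 vs cont=5.0381 → 5.0381 [wait]  node(4,2) S=127.8200 payoff=0.0000 vs cont=0.8428 → 0.8428 [wait]  node(4,3) S=145.8342 payoff=0.0000 vs cont=0.0000 → 0.0000 [wait]  node(4,4) S=166.3873 payoff=0.0000 vs cont=0.0000 → 0.0000 [wait]  ⇒ S*(4)=-
t_3: node(3,0) S=104.8837 payoff=6.7563 vs cont=9.5230 → 9.5230 [wait]  node(3,1) S=119.6654 payoff=0.0000 vs cont=2.9372 → 2.9372 [wait]  node(3,2) S=136.5303 payoff=0.0000 vs cont=0.4211 → 0.4211 [wait]  node(3,3) S=155.7721 payoff=0.0000 vs cont=0.0000 → 0.0000 [wait]  ⇒ S*(3)=-
t_2: node(2,0) S=112.0310 payoff=0.0000 vs cont=6.2217 → 6.2217 [wait]  node(2,1) S=127.8200 payoff=0.0000 vs cont=1.6774 → 1.6774 [wait]  node(2,2) S=145.8342 payoff=0.0000 vs cont=0.2104 → 0.2104 [wait]  ⇒ S*(2)=-
t_1: node(1,0) S=119.6654 payoff=0.0000 vs cont=3.9444 → 3.9444 [wait]  node(1,1) S=136.5303 payoff=0.0000 vs cont=0.9429 → 0.9429 [wait]  ⇒ S*(1)=-
t_0: node(0,0) S=127.8200 payoff=0.0000 vs cont=2.4407 → 2.4407 [wait]  ⇒ S*(0)=-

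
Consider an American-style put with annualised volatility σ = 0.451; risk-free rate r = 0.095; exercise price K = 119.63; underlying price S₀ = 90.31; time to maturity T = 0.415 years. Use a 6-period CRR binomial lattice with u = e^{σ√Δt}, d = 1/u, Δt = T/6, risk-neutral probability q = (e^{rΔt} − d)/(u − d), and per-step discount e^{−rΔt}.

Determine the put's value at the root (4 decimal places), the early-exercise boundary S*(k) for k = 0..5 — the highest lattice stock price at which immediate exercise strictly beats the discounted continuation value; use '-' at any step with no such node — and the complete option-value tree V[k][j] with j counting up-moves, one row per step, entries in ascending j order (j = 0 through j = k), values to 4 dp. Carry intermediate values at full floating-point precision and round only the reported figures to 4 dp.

price = 30.0035
boundary = - 80.2091 71.2380 80.2091 90.3100 101.6829
tree:
30.0035
39.4209 20.9117
48.3920 29.3916 12.6440
56.3598 39.4209 19.6751 5.7269
63.4363 48.3920 29.3200 10.2172 1.2783
69.7214 56.3598 39.4209 17.9471 2.5638 0.0000
75.3035 63.4363 48.3920 29.3200 5.1420 0.0000 0.0000

params: Δt=0.06917 u=1.12593 d=0.88815 q=0.49811 e^(-rΔt)=0.99345
t_6 payoffs: 75.3035 63.4363 48.3920 29.3200 5.1420 0.0000 0.0000
t_5: node(5,0) S=49.9086 payoff=69.7214 vs cont=68.9379 → 69.7214 [stop]  node(5,1) S=63.2702 payoff=56.3598 vs cont=55.5763 → 56.3598 [stop]  node(5,2) S=80.2091 payoff=39.4209 vs cont=38.6374 → 39.4209 [stop]  node(5,3) S=101.6829 payoff=17.9471 vs cont=17.1636 → 17.9471 [stop]  node(5,4) S=128.9057 payoff=0.0000 vs cont=2.5638 → 2.5638 [wait]  node(5,5) S=163.4167 payoff=0.0000 vs cont=0.0000 → 0.0000 [wait]  ⇒ S*(5)=101.6829
t_4: node(4,0) S=56.1937 payoff=63.4363 vs cont=62.6528 → 63.4363 [stop]  node(4,1) S=71.2380 payoff=48.3920 vs cont=47.6085 → 48.3920 [stop]  node(4,2) S=90.3100 payoff=29.3200 vs cont=28.5365 → 29.3200 [stop]  node(4,3) S=114.4880 payoff=5.1420 vs cont=10.2172 → 10.2172 [wait]  node(4,4) S=145.1390 payoff=0.0000 vs cont=1.2783 → 1.2783 [wait]  ⇒ S*(4)=90.3100
t_3: node(3,0) S=63.2702 payoff=56.3598 vs cont=55.5763 → 56.3598 [stop]  node(3,1) S=80.2091 payoff=39.4209 vs cont=38.6374 → 39.4209 [stop]  node(3,2) S=101.6829 payoff=17.9471 vs cont=19.6751 → 19.6751 [wait]  node(3,3) S=128.9057 payoff=0.0000 vs cont=5.7269 → 5.7269 [wait]  ⇒ S*(3)=80.2091
t_2: node(2,0) S=71.2380 payoff=48.3920 vs cont=47.6085 → 48.3920 [stop]  node(2,1) S=90.3100 payoff=29.3200 vs cont=29.3916 → 29.3916 [wait]  node(2,2) S=114.4880 payoff=5.1420 vs cont=12.6440 → 12.6440 [wait]  ⇒ S*(2)=71.2380
t_1: node(1,0) S=80.2091 payoff=39.4209 vs cont=38.6728 → 39.4209 [stop]  node(1,1) S=101.6829 payoff=17.9471 vs cont=20.9117 → 20.9117 [wait]  ⇒ S*(1)=80.2091
t_0: node(0,0) S=90.3100 payoff=29.3200 vs cont=30.0035 → 30.0035 [wait]  ⇒ S*(0)=-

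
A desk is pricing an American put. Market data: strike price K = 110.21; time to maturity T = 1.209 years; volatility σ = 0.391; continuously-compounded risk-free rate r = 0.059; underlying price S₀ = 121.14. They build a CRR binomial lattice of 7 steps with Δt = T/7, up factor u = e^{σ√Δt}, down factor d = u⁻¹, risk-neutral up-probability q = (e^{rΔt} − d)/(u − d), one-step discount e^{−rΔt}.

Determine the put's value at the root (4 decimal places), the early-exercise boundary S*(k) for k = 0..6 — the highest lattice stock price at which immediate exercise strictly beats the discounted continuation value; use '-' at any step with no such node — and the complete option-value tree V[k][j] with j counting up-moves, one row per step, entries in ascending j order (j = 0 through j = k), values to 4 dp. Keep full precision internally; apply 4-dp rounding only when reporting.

price = 12.0793
boundary = - - - 74.4004 63.2418 74.4004 87.5278
tree:
12.0793
17.9349 6.2573
25.8202 10.1295 2.3712
35.8096 15.9969 4.2545 0.4670
46.9682 24.4634 7.5482 0.9267 0.0000
56.4532 35.8096 13.2043 1.8387 0.0000 0.0000
64.5156 46.9682 22.6822 3.6482 0.0000 0.0000 0.0000
71.3689 56.4532 35.8096 7.2386 0.0000 0.0000 0.0000 0.0000

params: Δt=0.17271 u=1.17644 d=0.85002 q=0.49084 e^(-rΔt)=0.98986
t_7 payoffs: 71.3689 56.4532 35.8096 7.2386 0.0000 0.0000 0.0000 0.0000
t_6: node(6,0) S=45.6944 payoff=64.5156 vs cont=63.3983 → 64.5156 [stop]  node(6,1) S=63.2418 payoff=46.9682 vs cont=45.8508 → 46.9682 [stop]  node(6,2) S=87.5278 payoff=22.6822 vs cont=21.5649 → 22.6822 [stop]  node(6,3) S=121.1400 payoff=0.0000 vs cont=3.6482 → 3.6482 [wait]  node(6,4) S=167.6599 payoff=0.0000 vs cont=0.0000 → 0.0000 [wait]  node(6,5) S=232.0443 payoff=0.0000 vs cont=0.0000 → 0.0000 [wait]  node(6,6) S=321.1534 payoff=0.0000 vs cont=0.0000 → 0.0000 [wait]  ⇒ S*(6)=87.5278
t_5: node(5,0) S=53.7568 payoff=56.4532 vs cont=55.3358 → 56.4532 [stop]  node(5,1) S=74.4004 payoff=35.8096 vs cont=34.6923 → 35.8096 [stop]  node(5,2) S=102.9714 payoff=7.2386 vs cont=13.2043 → 13.2043 [wait]  node(5,3) S=142.5143 payoff=0.0000 vs cont=1.8387 → 1.8387 [wait]  node(5,4) S=197.2423 payoff=0.0000 vs cont=0.0000 → 0.0000 [wait]  node(5,5) S=272.9868 payoff=0.0000 vs cont=0.0000 → 0.0000 [wait]  ⇒ S*(5)=74.4004
t_4: node(4,0) S=63.2418 payoff=46.9682 vs cont=45.8508 → 46.9682 [stop]  node(4,1) S=87.5278 payoff=22.6822 vs cont=24.4634 → 24.4634 [wait]  node(4,2) S=121.1400 payoff=0.0000 vs cont=7.5482 → 7.5482 [wait]  node(4,3) S=167.6599 payoff=0.0000 vs cont=0.9267 → 0.9267 [wait]  node(4,4) S=232.0443 payoff=0.0000 vs cont=0.0000 → 0.0000 [wait]  ⇒ S*(4)=63.2418
t_3: node(3,0) S=74.4004 payoff=35.8096 vs cont=35.5577 → 35.8096 [stop]  node(3,1) S=102.9714 payoff=7.2386 vs cont=15.9969 → 15.9969 [wait]  node(3,2) S=142.5143 payoff=0.0000 vs cont=4.2545 → 4.2545 [wait]  node(3,3) S=197.2423 payoff=0.0000 vs cont=0.4670 → 0.4670 [wait]  ⇒ S*(3)=74.4004
t_2: node(2,0) S=87.5278 payoff=22.6822 vs cont=25.8202 → 25.8202 [wait]  node(2,1) S=121.1400 payoff=0.0000 vs cont=10.1295 → 10.1295 [wait]  node(2,2) S=167.6599 payoff=0.0000 vs cont=2.3712 → 2.3712 [wait]  ⇒ S*(2)=-
t_1: node(1,0) S=102.9714 payoff=7.2386 vs cont=17.9349 → 17.9349 [wait]  node(1,1) S=142.5143 payoff=0.0000 vs cont=6.2573 → 6.2573 [wait]  ⇒ S*(1)=-
t_0: node(0,0) S=121.1400 payoff=0.0000 vs cont=12.0793 → 12.0793 [wait]  ⇒ S*(0)=-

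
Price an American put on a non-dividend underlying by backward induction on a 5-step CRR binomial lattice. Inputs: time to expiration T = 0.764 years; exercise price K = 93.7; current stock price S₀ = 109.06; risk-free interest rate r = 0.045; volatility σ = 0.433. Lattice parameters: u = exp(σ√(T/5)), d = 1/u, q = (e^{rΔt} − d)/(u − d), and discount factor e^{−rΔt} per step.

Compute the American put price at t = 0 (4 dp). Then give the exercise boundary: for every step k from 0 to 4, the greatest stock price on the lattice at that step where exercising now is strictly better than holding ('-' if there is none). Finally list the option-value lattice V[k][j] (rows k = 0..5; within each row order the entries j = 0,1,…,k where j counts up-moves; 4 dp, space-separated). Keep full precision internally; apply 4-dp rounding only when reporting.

Δt=0.15280  u=1.18443  d=0.84429  q=0.47807  discount=0.99315
step 5 (expiry): payoffs max(K−S,0) = 46.9129 28.0640 1.6216 0.0000 0.0000 0.0000
step 4: (k=4,j=0): S=55.4158, (K−S)⁺=38.2842, hold=37.6421 ⇒ V=38.2842 exercise | (k=4,j=1): S=77.7409, (K−S)⁺=15.9591, hold=15.3170 ⇒ V=15.9591 exercise | (k=4,j=2): S=109.0600, (K−S)⁺=0.0000, hold=0.8406 ⇒ V=0.8406 continue | (k=4,j=3): S=152.9964, (K−S)⁺=0.0000, hold=0.0000 ⇒ V=0.0000 continue | (k=4,j=4): S=214.6333, (K−S)⁺=0.0000, hold=0.0000 ⇒ V=0.0000 continue  boundary S*=77.7409
step 3: (k=3,j=0): S=65.6360, (K−S)⁺=28.0640, hold=27.4220 ⇒ V=28.0640 exercise | (k=3,j=1): S=92.0784, (K−S)⁺=1.6216, hold=8.6715 ⇒ V=8.6715 continue | (k=3,j=2): S=129.1735, (K−S)⁺=0.0000, hold=0.4357 ⇒ V=0.4357 continue | (k=3,j=3): S=181.2129, (K−S)⁺=0.0000, hold=0.0000 ⇒ V=0.0000 continue  boundary S*=65.6360
step 2: (k=2,j=0): S=77.7409, (K−S)⁺=15.9591, hold=18.6643 ⇒ V=18.6643 continue | (k=2,j=1): S=109.0600, (K−S)⁺=0.0000, hold=4.7018 ⇒ V=4.7018 continue | (k=2,j=2): S=152.9964, (K−S)⁺=0.0000, hold=0.2259 ⇒ V=0.2259 continue  boundary S*=-
step 1: (k=1,j=0): S=92.0784, (K−S)⁺=1.6216, hold=11.9070 ⇒ V=11.9070 continue | (k=1,j=1): S=129.1735, (K−S)⁺=0.0000, hold=2.5444 ⇒ V=2.5444 continue  boundary S*=-
step 0: (k=0,j=0): S=109.0600, (K−S)⁺=0.0000, hold=7.3801 ⇒ V=7.3801 continue  boundary S*=-

price = 7.3801
boundary = - - - 65.6360 77.7409
tree:
7.3801
11.9070 2.5444
18.6643 4.7018 0.2259
28.0640 8.6715 0.4357 0.0000
38.2842 15.9591 0.8406 0.0000 0.0000
46.9129 28.0640 1.6216 0.0000 0.0000 0.0000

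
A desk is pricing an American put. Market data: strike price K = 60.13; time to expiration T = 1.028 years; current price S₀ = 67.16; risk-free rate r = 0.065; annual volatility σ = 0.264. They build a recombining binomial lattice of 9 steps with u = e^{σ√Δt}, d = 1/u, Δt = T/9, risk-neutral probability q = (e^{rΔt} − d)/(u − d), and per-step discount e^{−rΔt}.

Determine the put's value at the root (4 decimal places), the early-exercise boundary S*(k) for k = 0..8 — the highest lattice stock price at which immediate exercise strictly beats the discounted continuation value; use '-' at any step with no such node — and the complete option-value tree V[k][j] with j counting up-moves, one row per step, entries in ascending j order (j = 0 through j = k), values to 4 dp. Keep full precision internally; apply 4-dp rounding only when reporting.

price = 2.6322
boundary = - - - - 47.0017 42.9897 47.0017 51.3881 47.0017
tree:
2.6322
4.1218 1.2917
6.2765 2.1874 0.4815
9.2506 3.6148 0.8980 0.1030
13.1283 5.7954 1.6491 0.2159 0.0000
17.1403 8.9414 2.9678 0.4527 0.0000 0.0000
20.8099 13.1283 5.1958 0.9490 0.0000 0.0000 0.0000
24.1662 17.1403 8.7419 1.9893 0.0000 0.0000 0.0000 0.0000
27.2360 20.8099 13.1283 4.1701 0.0000 0.0000 0.0000 0.0000 0.0000
30.0438 24.1662 17.1403 8.7419 0.0000 0.0000 0.0000 0.0000 0.0000 0.0000

Δt=0.11422  u=1.09332  d=0.91464  q=0.51941  discount=0.99260
step 9 (expiry): payoffs max(K−S,0) = 30.0438 24.1662 17.1403 8.7419 0.0000 0.0000 0.0000 0.0000 0.0000 0.0000
step 8: (k=8,j=0): S=32.8940, (K−S)⁺=27.2360, hold=26.7912 ⇒ V=27.2360 exercise | (k=8,j=1): S=39.3201, (K−S)⁺=20.8099, hold=20.3651 ⇒ V=20.8099 exercise | (k=8,j=2): S=47.0017, (K−S)⁺=13.1283, hold=12.6835 ⇒ V=13.1283 exercise | (k=8,j=3): S=56.1839, (K−S)⁺=3.9461, hold=4.1701 ⇒ V=4.1701 continue | (k=8,j=4): S=67.1600, (K−S)⁺=0.0000, hold=0.0000 ⇒ V=0.0000 continue | (k=8,j=5): S=80.2803, (K−S)⁺=0.0000, hold=0.0000 ⇒ V=0.0000 continue | (k=8,j=6): S=95.9639, (K−S)⁺=0.0000, hold=0.0000 ⇒ V=0.0000 continue | (k=8,j=7): S=114.7113, (K−S)⁺=0.0000, hold=0.0000 ⇒ V=0.0000 continue | (k=8,j=8): S=137.1213, (K−S)⁺=0.0000, hold=0.0000 ⇒ V=0.0000 continue  boundary S*=47.0017
step 7: (k=7,j=0): S=35.9638, (K−S)⁺=24.1662, hold=23.7214 ⇒ V=24.1662 exercise | (k=7,j=1): S=42.9897, (K−S)⁺=17.1403, hold=16.6955 ⇒ V=17.1403 exercise | (k=7,j=2): S=51.3881, (K−S)⁺=8.7419, hold=8.4126 ⇒ V=8.7419 exercise | (k=7,j=3): S=61.4273, (K−S)⁺=0.0000, hold=1.9893 ⇒ V=1.9893 continue | (k=7,j=4): S=73.4277, (K−S)⁺=0.0000, hold=0.0000 ⇒ V=0.0000 continue | (k=7,j=5): S=87.7725, (K−S)⁺=0.0000, hold=0.0000 ⇒ V=0.0000 continue | (k=7,j=6): S=104.9197, (K−S)⁺=0.0000, hold=0.0000 ⇒ V=0.0000 continue | (k=7,j=7): S=125.4168, (K−S)⁺=0.0000, hold=0.0000 ⇒ V=0.0000 continue  boundary S*=51.3881
step 6: (k=6,j=0): S=39.3201, (K−S)⁺=20.8099, hold=20.3651 ⇒ V=20.8099 exercise | (k=6,j=1): S=47.0017, (K−S)⁺=13.1283, hold=12.6835 ⇒ V=13.1283 exercise | (k=6,j=2): S=56.1839, (K−S)⁺=3.9461, hold=5.1958 ⇒ V=5.1958 continue | (k=6,j=3): S=67.1600, (K−S)⁺=0.0000, hold=0.9490 ⇒ V=0.9490 continue | (k=6,j=4): S=80.2803, (K−S)⁺=0.0000, hold=0.0000 ⇒ V=0.0000 continue | (k=6,j=5): S=95.9639, (K−S)⁺=0.0000, hold=0.0000 ⇒ V=0.0000 continue | (k=6,j=6): S=114.7113, (K−S)⁺=0.0000, hold=0.0000 ⇒ V=0.0000 continue  boundary S*=47.0017
step 5: (k=5,j=0): S=42.9897, (K−S)⁺=17.1403, hold=16.6955 ⇒ V=17.1403 exercise | (k=5,j=1): S=51.3881, (K−S)⁺=8.7419, hold=8.9414 ⇒ V=8.9414 continue | (k=5,j=2): S=61.4273, (K−S)⁺=0.0000, hold=2.9678 ⇒ V=2.9678 continue | (k=5,j=3): S=73.4277, (K−S)⁺=0.0000, hold=0.4527 ⇒ V=0.4527 continue | (k=5,j=4): S=87.7725, (K−S)⁺=0.0000, hold=0.0000 ⇒ V=0.0000 continue | (k=5,j=5): S=104.9197, (K−S)⁺=0.0000, hold=0.0000 ⇒ V=0.0000 continue  boundary S*=42.9897
step 4: (k=4,j=0): S=47.0017, (K−S)⁺=13.1283, hold=12.7864 ⇒ V=13.1283 exercise | (k=4,j=1): S=56.1839, (K−S)⁺=3.9461, hold=5.7954 ⇒ V=5.7954 continue | (k=4,j=2): S=67.1600, (K−S)⁺=0.0000, hold=1.6491 ⇒ V=1.6491 continue | (k=4,j=3): S=80.2803, (K−S)⁺=0.0000, hold=0.2159 ⇒ V=0.2159 continue | (k=4,j=4): S=95.9639, (K−S)⁺=0.0000, hold=0.0000 ⇒ V=0.0000 continue  boundary S*=47.0017
step 3: (k=3,j=0): S=51.3881, (K−S)⁺=8.7419, hold=9.2506 ⇒ V=9.2506 continue | (k=3,j=1): S=61.4273, (K−S)⁺=0.0000, hold=3.6148 ⇒ V=3.6148 continue | (k=3,j=2): S=73.4277, (K−S)⁺=0.0000, hold=0.8980 ⇒ V=0.8980 continue | (k=3,j=3): S=87.7725, (K−S)⁺=0.0000, hold=0.1030 ⇒ V=0.1030 continue  boundary S*=-
step 2: (k=2,j=0): S=56.1839, (K−S)⁺=3.9461, hold=6.2765 ⇒ V=6.2765 continue | (k=2,j=1): S=67.1600, (K−S)⁺=0.0000, hold=2.1874 ⇒ V=2.1874 continue | (k=2,j=2): S=80.2803, (K−S)⁺=0.0000, hold=0.4815 ⇒ V=0.4815 continue  boundary S*=-
step 1: (k=1,j=0): S=61.4273, (K−S)⁺=0.0000, hold=4.1218 ⇒ V=4.1218 continue | (k=1,j=1): S=73.4277, (K−S)⁺=0.0000, hold=1.2917 ⇒ V=1.2917 continue  boundary S*=-
step 0: (k=0,j=0): S=67.1600, (K−S)⁺=0.0000, hold=2.6322 ⇒ V=2.6322 continue  boundary S*=-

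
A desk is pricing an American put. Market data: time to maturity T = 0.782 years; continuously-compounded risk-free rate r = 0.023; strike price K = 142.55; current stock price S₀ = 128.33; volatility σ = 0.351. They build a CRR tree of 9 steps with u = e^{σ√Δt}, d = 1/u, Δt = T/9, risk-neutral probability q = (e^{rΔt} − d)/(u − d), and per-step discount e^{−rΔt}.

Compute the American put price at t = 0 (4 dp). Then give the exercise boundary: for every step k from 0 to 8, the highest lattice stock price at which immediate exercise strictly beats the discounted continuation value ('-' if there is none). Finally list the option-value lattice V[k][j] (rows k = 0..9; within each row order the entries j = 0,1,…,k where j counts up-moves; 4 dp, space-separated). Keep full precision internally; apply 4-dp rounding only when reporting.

params: Δt=0.08689 u=1.10901 d=0.90171 q=0.48381 e^(-rΔt)=0.99800
t_9 payoffs: 91.9764 80.3499 66.0504 48.4636 26.8337 0.2313 0.0000 0.0000 0.0000 0.0000
t_8: node(8,0) S=56.0864 payoff=86.4636 vs cont=86.1790 → 86.4636 [stop]  node(8,1) S=68.9803 payoff=73.5697 vs cont=73.2851 → 73.5697 [stop]  node(8,2) S=84.8385 payoff=57.7115 vs cont=57.4269 → 57.7115 [stop]  node(8,3) S=104.3423 payoff=38.2077 vs cont=37.9231 → 38.2077 [stop]  node(8,4) S=128.3300 payoff=14.2200 vs cont=13.9354 → 14.2200 [stop]  node(8,5) S=157.8323 payoff=0.0000 vs cont=0.1191 → 0.1191 [wait]  node(8,6) S=194.1170 payoff=0.0000 vs cont=0.0000 → 0.0000 [wait]  node(8,7) S=238.7433 payoff=0.0000 vs cont=0.0000 → 0.0000 [wait]  node(8,8) S=293.6290 payoff=0.0000 vs cont=0.0000 → 0.0000 [wait]  ⇒ S*(8)=128.3300
t_7: node(7,0) S=62.2001 payoff=80.3499 vs cont=80.0653 → 80.3499 [stop]  node(7,1) S=76.4996 payoff=66.0504 vs cont=65.7658 → 66.0504 [stop]  node(7,2) S=94.0864 payoff=48.4636 vs cont=48.1790 → 48.4636 [stop]  node(7,3) S=115.7163 payoff=26.8337 vs cont=26.5492 → 26.8337 [stop]  node(7,4) S=142.3187 payoff=0.2313 vs cont=7.3831 → 7.3831 [wait]  node(7,5) S=175.0369 payoff=0.0000 vs cont=0.0614 → 0.0614 [wait]  node(7,6) S=215.2769 payoff=0.0000 vs cont=0.0000 → 0.0000 [wait]  node(7,7) S=264.7678 payoff=0.0000 vs cont=0.0000 → 0.0000 [wait]  ⇒ S*(7)=115.7163
t_6: node(6,0) S=68.9803 payoff=73.5697 vs cont=73.2851 → 73.5697 [stop]  node(6,1) S=84.8385 payoff=57.7115 vs cont=57.4269 → 57.7115 [stop]  node(6,2) S=104.3423 payoff=38.2077 vs cont=37.9231 → 38.2077 [stop]  node(6,3) S=128.3300 payoff=14.2200 vs cont=17.3886 → 17.3886 [wait]  node(6,4) S=157.8323 payoff=0.0000 vs cont=3.8331 → 3.8331 [wait]  node(6,5) S=194.1170 payoff=0.0000 vs cont=0.0316 → 0.0316 [wait]  node(6,6) S=238.7433 payoff=0.0000 vs cont=0.0000 → 0.0000 [wait]  ⇒ S*(6)=104.3423
t_5: node(5,0) S=76.4996 payoff=66.0504 vs cont=65.7658 → 66.0504 [stop]  node(5,1) S=94.0864 payoff=48.4636 vs cont=48.1790 → 48.4636 [stop]  node(5,2) S=115.7163 payoff=26.8337 vs cont=28.0791 → 28.0791 [wait]  node(5,3) S=142.3187 payoff=0.2313 vs cont=10.8088 → 10.8088 [wait]  node(5,4) S=175.0369 payoff=0.0000 vs cont=1.9900 → 1.9900 [wait]  node(5,5) S=215.2769 payoff=0.0000 vs cont=0.0163 → 0.0163 [wait]  ⇒ S*(5)=94.0864
t_4: node(4,0) S=84.8385 payoff=57.7115 vs cont=57.4269 → 57.7115 [stop]  node(4,1) S=104.3423 payoff=38.2077 vs cont=38.5244 → 38.5244 [wait]  node(4,2) S=128.3300 payoff=14.2200 vs cont=19.6842 → 19.6842 [wait]  node(4,3) S=157.8323 payoff=0.0000 vs cont=6.5291 → 6.5291 [wait]  node(4,4) S=194.1170 payoff=0.0000 vs cont=1.0330 → 1.0330 [wait]  ⇒ S*(4)=84.8385
t_3: node(3,0) S=94.0864 payoff=48.4636 vs cont=48.3320 → 48.4636 [stop]  node(3,1) S=115.7163 payoff=26.8337 vs cont=29.3507 → 29.3507 [wait]  node(3,2) S=142.3187 payoff=0.2313 vs cont=13.2931 → 13.2931 [wait]  node(3,3) S=175.0369 payoff=0.0000 vs cont=3.8623 → 3.8623 [wait]  ⇒ S*(3)=94.0864
t_2: node(2,0) S=104.3423 payoff=38.2077 vs cont=39.1383 → 39.1383 [wait]  node(2,1) S=128.3300 payoff=14.2200 vs cont=21.5388 → 21.5388 [wait]  node(2,2) S=157.8323 payoff=0.0000 vs cont=8.7130 → 8.7130 [wait]  ⇒ S*(2)=-
t_1: node(1,0) S=115.7163 payoff=26.8337 vs cont=30.5624 → 30.5624 [wait]  node(1,1) S=142.3187 payoff=0.2313 vs cont=15.3030 → 15.3030 [wait]  ⇒ S*(1)=-
t_0: node(0,0) S=128.3300 payoff=14.2200 vs cont=23.1335 → 23.1335 [wait]  ⇒ S*(0)=-

price = 23.1335
boundary = - - - 94.0864 84.8385 94.0864 104.3423 115.7163 128.3300
tree:
23.1335
30.5624 15.3030
39.1383 21.5388 8.7130
48.4636 29.3507 13.2931 3.8623
57.7115 38.5244 19.6842 6.5291 1.0330
66.0504 48.4636 28.0791 10.8088 1.9900 0.0163
73.5697 57.7115 38.2077 17.3886 3.8331 0.0316 0.0000
80.3499 66.0504 48.4636 26.8337 7.3831 0.0614 0.0000 0.0000
86.4636 73.5697 57.7115 38.2077 14.2200 0.1191 0.0000 0.0000 0.0000
91.9764 80.3499 66.0504 48.4636 26.8337 0.2313 0.0000 0.0000 0.0000 0.0000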